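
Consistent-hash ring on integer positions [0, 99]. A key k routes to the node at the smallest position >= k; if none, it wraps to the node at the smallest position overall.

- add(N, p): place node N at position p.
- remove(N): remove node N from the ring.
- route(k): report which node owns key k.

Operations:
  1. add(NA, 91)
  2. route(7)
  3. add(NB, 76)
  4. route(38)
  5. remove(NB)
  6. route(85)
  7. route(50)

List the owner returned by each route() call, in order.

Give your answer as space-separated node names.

Answer: NA NB NA NA

Derivation:
Op 1: add NA@91 -> ring=[91:NA]
Op 2: route key 7: smallest pos >= 7 is 91 -> NA
Op 3: add NB@76 -> ring=[76:NB,91:NA]
Op 4: route key 38: smallest pos >= 38 is 76 -> NB
Op 5: remove NB -> ring=[91:NA]
Op 6: route key 85: smallest pos >= 85 is 91 -> NA
Op 7: route key 50: smallest pos >= 50 is 91 -> NA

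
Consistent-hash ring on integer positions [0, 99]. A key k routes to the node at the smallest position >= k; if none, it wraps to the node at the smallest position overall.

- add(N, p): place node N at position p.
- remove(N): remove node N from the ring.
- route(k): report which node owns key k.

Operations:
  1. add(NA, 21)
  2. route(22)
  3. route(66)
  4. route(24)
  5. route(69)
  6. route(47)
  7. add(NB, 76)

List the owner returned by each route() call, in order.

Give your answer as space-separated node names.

Answer: NA NA NA NA NA

Derivation:
Op 1: add NA@21 -> ring=[21:NA]
Op 2: route key 22: none >= 22, wrap to smallest pos 21 -> NA
Op 3: route key 66: none >= 66, wrap to smallest pos 21 -> NA
Op 4: route key 24: none >= 24, wrap to smallest pos 21 -> NA
Op 5: route key 69: none >= 69, wrap to smallest pos 21 -> NA
Op 6: route key 47: none >= 47, wrap to smallest pos 21 -> NA
Op 7: add NB@76 -> ring=[21:NA,76:NB]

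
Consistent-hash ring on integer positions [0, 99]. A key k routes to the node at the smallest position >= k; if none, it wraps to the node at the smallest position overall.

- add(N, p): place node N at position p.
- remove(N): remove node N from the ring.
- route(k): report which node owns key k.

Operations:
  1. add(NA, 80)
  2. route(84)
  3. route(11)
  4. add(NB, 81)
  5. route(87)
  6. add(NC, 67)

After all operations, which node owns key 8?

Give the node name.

Answer: NC

Derivation:
Op 1: add NA@80 -> ring=[80:NA]
Op 2: route key 84: none >= 84, wrap to smallest pos 80 -> NA
Op 3: route key 11: smallest pos >= 11 is 80 -> NA
Op 4: add NB@81 -> ring=[80:NA,81:NB]
Op 5: route key 87: none >= 87, wrap to smallest pos 80 -> NA
Op 6: add NC@67 -> ring=[67:NC,80:NA,81:NB]
Final route key 8: smallest pos >= 8 is 67 -> NC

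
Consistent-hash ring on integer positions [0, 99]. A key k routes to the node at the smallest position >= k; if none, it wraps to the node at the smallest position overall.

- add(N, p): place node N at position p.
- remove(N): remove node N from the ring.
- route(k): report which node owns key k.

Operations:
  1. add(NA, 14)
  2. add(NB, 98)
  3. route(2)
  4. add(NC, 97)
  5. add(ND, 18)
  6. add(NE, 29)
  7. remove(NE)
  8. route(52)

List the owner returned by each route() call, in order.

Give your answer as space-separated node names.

Answer: NA NC

Derivation:
Op 1: add NA@14 -> ring=[14:NA]
Op 2: add NB@98 -> ring=[14:NA,98:NB]
Op 3: route key 2: smallest pos >= 2 is 14 -> NA
Op 4: add NC@97 -> ring=[14:NA,97:NC,98:NB]
Op 5: add ND@18 -> ring=[14:NA,18:ND,97:NC,98:NB]
Op 6: add NE@29 -> ring=[14:NA,18:ND,29:NE,97:NC,98:NB]
Op 7: remove NE -> ring=[14:NA,18:ND,97:NC,98:NB]
Op 8: route key 52: smallest pos >= 52 is 97 -> NC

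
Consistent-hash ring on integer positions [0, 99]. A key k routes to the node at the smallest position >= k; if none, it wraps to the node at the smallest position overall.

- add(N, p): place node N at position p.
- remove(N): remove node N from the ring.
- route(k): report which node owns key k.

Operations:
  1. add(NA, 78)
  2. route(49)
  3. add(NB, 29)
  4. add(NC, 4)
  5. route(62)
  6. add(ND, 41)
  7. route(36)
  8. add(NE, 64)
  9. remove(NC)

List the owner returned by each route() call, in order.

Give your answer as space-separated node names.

Op 1: add NA@78 -> ring=[78:NA]
Op 2: route key 49: smallest pos >= 49 is 78 -> NA
Op 3: add NB@29 -> ring=[29:NB,78:NA]
Op 4: add NC@4 -> ring=[4:NC,29:NB,78:NA]
Op 5: route key 62: smallest pos >= 62 is 78 -> NA
Op 6: add ND@41 -> ring=[4:NC,29:NB,41:ND,78:NA]
Op 7: route key 36: smallest pos >= 36 is 41 -> ND
Op 8: add NE@64 -> ring=[4:NC,29:NB,41:ND,64:NE,78:NA]
Op 9: remove NC -> ring=[29:NB,41:ND,64:NE,78:NA]

Answer: NA NA ND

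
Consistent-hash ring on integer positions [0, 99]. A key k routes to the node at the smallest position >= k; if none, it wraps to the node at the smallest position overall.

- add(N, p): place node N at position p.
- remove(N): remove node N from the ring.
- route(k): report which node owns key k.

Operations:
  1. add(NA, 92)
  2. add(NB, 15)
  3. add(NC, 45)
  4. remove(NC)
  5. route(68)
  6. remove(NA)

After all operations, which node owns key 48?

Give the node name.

Op 1: add NA@92 -> ring=[92:NA]
Op 2: add NB@15 -> ring=[15:NB,92:NA]
Op 3: add NC@45 -> ring=[15:NB,45:NC,92:NA]
Op 4: remove NC -> ring=[15:NB,92:NA]
Op 5: route key 68: smallest pos >= 68 is 92 -> NA
Op 6: remove NA -> ring=[15:NB]
Final route key 48: none >= 48, wrap to smallest pos 15 -> NB

Answer: NB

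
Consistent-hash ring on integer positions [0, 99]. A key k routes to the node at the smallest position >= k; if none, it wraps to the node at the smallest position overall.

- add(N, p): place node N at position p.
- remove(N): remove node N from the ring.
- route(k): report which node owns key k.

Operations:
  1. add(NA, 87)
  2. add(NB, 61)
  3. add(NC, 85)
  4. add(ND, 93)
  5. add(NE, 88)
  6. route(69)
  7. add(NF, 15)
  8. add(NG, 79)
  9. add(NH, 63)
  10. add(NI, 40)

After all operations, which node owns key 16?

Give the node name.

Answer: NI

Derivation:
Op 1: add NA@87 -> ring=[87:NA]
Op 2: add NB@61 -> ring=[61:NB,87:NA]
Op 3: add NC@85 -> ring=[61:NB,85:NC,87:NA]
Op 4: add ND@93 -> ring=[61:NB,85:NC,87:NA,93:ND]
Op 5: add NE@88 -> ring=[61:NB,85:NC,87:NA,88:NE,93:ND]
Op 6: route key 69: smallest pos >= 69 is 85 -> NC
Op 7: add NF@15 -> ring=[15:NF,61:NB,85:NC,87:NA,88:NE,93:ND]
Op 8: add NG@79 -> ring=[15:NF,61:NB,79:NG,85:NC,87:NA,88:NE,93:ND]
Op 9: add NH@63 -> ring=[15:NF,61:NB,63:NH,79:NG,85:NC,87:NA,88:NE,93:ND]
Op 10: add NI@40 -> ring=[15:NF,40:NI,61:NB,63:NH,79:NG,85:NC,87:NA,88:NE,93:ND]
Final route key 16: smallest pos >= 16 is 40 -> NI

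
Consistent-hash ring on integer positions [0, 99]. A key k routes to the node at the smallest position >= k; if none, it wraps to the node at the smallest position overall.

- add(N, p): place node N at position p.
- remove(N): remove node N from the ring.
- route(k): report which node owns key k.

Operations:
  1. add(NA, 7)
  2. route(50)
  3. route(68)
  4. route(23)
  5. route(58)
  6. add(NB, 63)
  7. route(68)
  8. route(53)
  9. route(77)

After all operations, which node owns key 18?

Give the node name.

Op 1: add NA@7 -> ring=[7:NA]
Op 2: route key 50: none >= 50, wrap to smallest pos 7 -> NA
Op 3: route key 68: none >= 68, wrap to smallest pos 7 -> NA
Op 4: route key 23: none >= 23, wrap to smallest pos 7 -> NA
Op 5: route key 58: none >= 58, wrap to smallest pos 7 -> NA
Op 6: add NB@63 -> ring=[7:NA,63:NB]
Op 7: route key 68: none >= 68, wrap to smallest pos 7 -> NA
Op 8: route key 53: smallest pos >= 53 is 63 -> NB
Op 9: route key 77: none >= 77, wrap to smallest pos 7 -> NA
Final route key 18: smallest pos >= 18 is 63 -> NB

Answer: NB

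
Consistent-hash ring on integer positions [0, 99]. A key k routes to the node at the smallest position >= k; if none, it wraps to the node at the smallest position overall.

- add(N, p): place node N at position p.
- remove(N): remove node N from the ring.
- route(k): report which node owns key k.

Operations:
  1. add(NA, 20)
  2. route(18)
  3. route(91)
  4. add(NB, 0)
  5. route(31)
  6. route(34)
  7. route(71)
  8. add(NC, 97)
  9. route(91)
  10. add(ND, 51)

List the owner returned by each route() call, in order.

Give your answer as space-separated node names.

Answer: NA NA NB NB NB NC

Derivation:
Op 1: add NA@20 -> ring=[20:NA]
Op 2: route key 18: smallest pos >= 18 is 20 -> NA
Op 3: route key 91: none >= 91, wrap to smallest pos 20 -> NA
Op 4: add NB@0 -> ring=[0:NB,20:NA]
Op 5: route key 31: none >= 31, wrap to smallest pos 0 -> NB
Op 6: route key 34: none >= 34, wrap to smallest pos 0 -> NB
Op 7: route key 71: none >= 71, wrap to smallest pos 0 -> NB
Op 8: add NC@97 -> ring=[0:NB,20:NA,97:NC]
Op 9: route key 91: smallest pos >= 91 is 97 -> NC
Op 10: add ND@51 -> ring=[0:NB,20:NA,51:ND,97:NC]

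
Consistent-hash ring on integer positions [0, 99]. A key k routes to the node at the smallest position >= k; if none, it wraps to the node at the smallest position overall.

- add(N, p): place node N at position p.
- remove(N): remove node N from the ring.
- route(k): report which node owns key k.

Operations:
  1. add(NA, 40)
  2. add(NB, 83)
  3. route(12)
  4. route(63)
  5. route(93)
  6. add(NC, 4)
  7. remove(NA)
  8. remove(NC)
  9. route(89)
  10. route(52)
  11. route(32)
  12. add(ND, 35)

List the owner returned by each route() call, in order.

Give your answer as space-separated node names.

Answer: NA NB NA NB NB NB

Derivation:
Op 1: add NA@40 -> ring=[40:NA]
Op 2: add NB@83 -> ring=[40:NA,83:NB]
Op 3: route key 12: smallest pos >= 12 is 40 -> NA
Op 4: route key 63: smallest pos >= 63 is 83 -> NB
Op 5: route key 93: none >= 93, wrap to smallest pos 40 -> NA
Op 6: add NC@4 -> ring=[4:NC,40:NA,83:NB]
Op 7: remove NA -> ring=[4:NC,83:NB]
Op 8: remove NC -> ring=[83:NB]
Op 9: route key 89: none >= 89, wrap to smallest pos 83 -> NB
Op 10: route key 52: smallest pos >= 52 is 83 -> NB
Op 11: route key 32: smallest pos >= 32 is 83 -> NB
Op 12: add ND@35 -> ring=[35:ND,83:NB]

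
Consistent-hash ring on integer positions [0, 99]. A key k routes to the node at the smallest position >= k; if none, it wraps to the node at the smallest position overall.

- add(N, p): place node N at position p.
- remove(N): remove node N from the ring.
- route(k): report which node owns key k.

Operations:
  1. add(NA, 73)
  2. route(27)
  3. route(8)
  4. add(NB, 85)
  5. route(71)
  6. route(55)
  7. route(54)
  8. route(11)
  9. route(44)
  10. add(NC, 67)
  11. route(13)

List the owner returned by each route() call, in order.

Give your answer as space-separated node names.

Op 1: add NA@73 -> ring=[73:NA]
Op 2: route key 27: smallest pos >= 27 is 73 -> NA
Op 3: route key 8: smallest pos >= 8 is 73 -> NA
Op 4: add NB@85 -> ring=[73:NA,85:NB]
Op 5: route key 71: smallest pos >= 71 is 73 -> NA
Op 6: route key 55: smallest pos >= 55 is 73 -> NA
Op 7: route key 54: smallest pos >= 54 is 73 -> NA
Op 8: route key 11: smallest pos >= 11 is 73 -> NA
Op 9: route key 44: smallest pos >= 44 is 73 -> NA
Op 10: add NC@67 -> ring=[67:NC,73:NA,85:NB]
Op 11: route key 13: smallest pos >= 13 is 67 -> NC

Answer: NA NA NA NA NA NA NA NC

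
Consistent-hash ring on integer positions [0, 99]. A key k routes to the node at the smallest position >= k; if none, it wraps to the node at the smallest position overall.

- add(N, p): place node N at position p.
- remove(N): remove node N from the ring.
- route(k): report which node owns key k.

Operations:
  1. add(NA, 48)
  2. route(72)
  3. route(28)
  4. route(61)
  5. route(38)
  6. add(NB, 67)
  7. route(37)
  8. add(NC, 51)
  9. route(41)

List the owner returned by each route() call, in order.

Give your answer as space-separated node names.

Answer: NA NA NA NA NA NA

Derivation:
Op 1: add NA@48 -> ring=[48:NA]
Op 2: route key 72: none >= 72, wrap to smallest pos 48 -> NA
Op 3: route key 28: smallest pos >= 28 is 48 -> NA
Op 4: route key 61: none >= 61, wrap to smallest pos 48 -> NA
Op 5: route key 38: smallest pos >= 38 is 48 -> NA
Op 6: add NB@67 -> ring=[48:NA,67:NB]
Op 7: route key 37: smallest pos >= 37 is 48 -> NA
Op 8: add NC@51 -> ring=[48:NA,51:NC,67:NB]
Op 9: route key 41: smallest pos >= 41 is 48 -> NA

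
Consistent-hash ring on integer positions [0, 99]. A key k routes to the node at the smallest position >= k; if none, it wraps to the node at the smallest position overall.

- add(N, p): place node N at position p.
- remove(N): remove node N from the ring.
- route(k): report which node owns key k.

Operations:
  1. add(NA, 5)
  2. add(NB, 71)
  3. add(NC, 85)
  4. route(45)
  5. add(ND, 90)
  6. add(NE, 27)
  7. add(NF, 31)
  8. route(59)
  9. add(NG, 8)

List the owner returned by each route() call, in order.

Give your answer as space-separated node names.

Op 1: add NA@5 -> ring=[5:NA]
Op 2: add NB@71 -> ring=[5:NA,71:NB]
Op 3: add NC@85 -> ring=[5:NA,71:NB,85:NC]
Op 4: route key 45: smallest pos >= 45 is 71 -> NB
Op 5: add ND@90 -> ring=[5:NA,71:NB,85:NC,90:ND]
Op 6: add NE@27 -> ring=[5:NA,27:NE,71:NB,85:NC,90:ND]
Op 7: add NF@31 -> ring=[5:NA,27:NE,31:NF,71:NB,85:NC,90:ND]
Op 8: route key 59: smallest pos >= 59 is 71 -> NB
Op 9: add NG@8 -> ring=[5:NA,8:NG,27:NE,31:NF,71:NB,85:NC,90:ND]

Answer: NB NB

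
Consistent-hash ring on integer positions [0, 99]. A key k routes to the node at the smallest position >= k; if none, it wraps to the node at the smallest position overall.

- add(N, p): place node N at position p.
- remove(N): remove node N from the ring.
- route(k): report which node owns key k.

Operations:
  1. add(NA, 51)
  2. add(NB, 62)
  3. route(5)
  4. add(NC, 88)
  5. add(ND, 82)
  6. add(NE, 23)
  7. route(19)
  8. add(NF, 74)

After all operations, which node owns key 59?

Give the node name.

Answer: NB

Derivation:
Op 1: add NA@51 -> ring=[51:NA]
Op 2: add NB@62 -> ring=[51:NA,62:NB]
Op 3: route key 5: smallest pos >= 5 is 51 -> NA
Op 4: add NC@88 -> ring=[51:NA,62:NB,88:NC]
Op 5: add ND@82 -> ring=[51:NA,62:NB,82:ND,88:NC]
Op 6: add NE@23 -> ring=[23:NE,51:NA,62:NB,82:ND,88:NC]
Op 7: route key 19: smallest pos >= 19 is 23 -> NE
Op 8: add NF@74 -> ring=[23:NE,51:NA,62:NB,74:NF,82:ND,88:NC]
Final route key 59: smallest pos >= 59 is 62 -> NB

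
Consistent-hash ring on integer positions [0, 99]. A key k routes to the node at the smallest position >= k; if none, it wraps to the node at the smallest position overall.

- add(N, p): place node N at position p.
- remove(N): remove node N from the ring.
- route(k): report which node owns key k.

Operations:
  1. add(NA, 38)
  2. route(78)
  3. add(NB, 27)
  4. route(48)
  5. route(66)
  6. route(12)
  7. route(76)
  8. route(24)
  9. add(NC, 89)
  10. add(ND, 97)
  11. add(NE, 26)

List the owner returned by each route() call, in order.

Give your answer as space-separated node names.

Answer: NA NB NB NB NB NB

Derivation:
Op 1: add NA@38 -> ring=[38:NA]
Op 2: route key 78: none >= 78, wrap to smallest pos 38 -> NA
Op 3: add NB@27 -> ring=[27:NB,38:NA]
Op 4: route key 48: none >= 48, wrap to smallest pos 27 -> NB
Op 5: route key 66: none >= 66, wrap to smallest pos 27 -> NB
Op 6: route key 12: smallest pos >= 12 is 27 -> NB
Op 7: route key 76: none >= 76, wrap to smallest pos 27 -> NB
Op 8: route key 24: smallest pos >= 24 is 27 -> NB
Op 9: add NC@89 -> ring=[27:NB,38:NA,89:NC]
Op 10: add ND@97 -> ring=[27:NB,38:NA,89:NC,97:ND]
Op 11: add NE@26 -> ring=[26:NE,27:NB,38:NA,89:NC,97:ND]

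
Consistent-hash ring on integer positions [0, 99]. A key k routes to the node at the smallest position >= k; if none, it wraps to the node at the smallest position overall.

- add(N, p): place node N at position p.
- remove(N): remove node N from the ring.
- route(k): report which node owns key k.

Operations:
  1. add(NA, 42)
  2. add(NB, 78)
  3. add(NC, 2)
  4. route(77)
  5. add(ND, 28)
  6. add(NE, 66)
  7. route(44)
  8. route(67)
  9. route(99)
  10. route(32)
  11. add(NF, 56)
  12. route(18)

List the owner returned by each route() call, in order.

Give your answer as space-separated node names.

Op 1: add NA@42 -> ring=[42:NA]
Op 2: add NB@78 -> ring=[42:NA,78:NB]
Op 3: add NC@2 -> ring=[2:NC,42:NA,78:NB]
Op 4: route key 77: smallest pos >= 77 is 78 -> NB
Op 5: add ND@28 -> ring=[2:NC,28:ND,42:NA,78:NB]
Op 6: add NE@66 -> ring=[2:NC,28:ND,42:NA,66:NE,78:NB]
Op 7: route key 44: smallest pos >= 44 is 66 -> NE
Op 8: route key 67: smallest pos >= 67 is 78 -> NB
Op 9: route key 99: none >= 99, wrap to smallest pos 2 -> NC
Op 10: route key 32: smallest pos >= 32 is 42 -> NA
Op 11: add NF@56 -> ring=[2:NC,28:ND,42:NA,56:NF,66:NE,78:NB]
Op 12: route key 18: smallest pos >= 18 is 28 -> ND

Answer: NB NE NB NC NA ND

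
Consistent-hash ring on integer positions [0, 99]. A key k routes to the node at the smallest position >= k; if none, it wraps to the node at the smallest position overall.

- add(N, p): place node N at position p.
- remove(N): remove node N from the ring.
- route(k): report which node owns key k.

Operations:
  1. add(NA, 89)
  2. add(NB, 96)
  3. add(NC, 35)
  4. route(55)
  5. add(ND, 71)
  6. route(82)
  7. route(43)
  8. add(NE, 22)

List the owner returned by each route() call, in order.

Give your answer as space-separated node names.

Answer: NA NA ND

Derivation:
Op 1: add NA@89 -> ring=[89:NA]
Op 2: add NB@96 -> ring=[89:NA,96:NB]
Op 3: add NC@35 -> ring=[35:NC,89:NA,96:NB]
Op 4: route key 55: smallest pos >= 55 is 89 -> NA
Op 5: add ND@71 -> ring=[35:NC,71:ND,89:NA,96:NB]
Op 6: route key 82: smallest pos >= 82 is 89 -> NA
Op 7: route key 43: smallest pos >= 43 is 71 -> ND
Op 8: add NE@22 -> ring=[22:NE,35:NC,71:ND,89:NA,96:NB]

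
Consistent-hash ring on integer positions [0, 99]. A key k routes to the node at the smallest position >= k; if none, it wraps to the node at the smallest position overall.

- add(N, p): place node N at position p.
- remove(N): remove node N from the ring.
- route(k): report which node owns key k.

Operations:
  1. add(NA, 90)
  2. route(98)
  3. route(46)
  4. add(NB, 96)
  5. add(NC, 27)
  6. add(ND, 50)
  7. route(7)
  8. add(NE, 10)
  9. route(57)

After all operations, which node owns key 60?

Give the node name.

Op 1: add NA@90 -> ring=[90:NA]
Op 2: route key 98: none >= 98, wrap to smallest pos 90 -> NA
Op 3: route key 46: smallest pos >= 46 is 90 -> NA
Op 4: add NB@96 -> ring=[90:NA,96:NB]
Op 5: add NC@27 -> ring=[27:NC,90:NA,96:NB]
Op 6: add ND@50 -> ring=[27:NC,50:ND,90:NA,96:NB]
Op 7: route key 7: smallest pos >= 7 is 27 -> NC
Op 8: add NE@10 -> ring=[10:NE,27:NC,50:ND,90:NA,96:NB]
Op 9: route key 57: smallest pos >= 57 is 90 -> NA
Final route key 60: smallest pos >= 60 is 90 -> NA

Answer: NA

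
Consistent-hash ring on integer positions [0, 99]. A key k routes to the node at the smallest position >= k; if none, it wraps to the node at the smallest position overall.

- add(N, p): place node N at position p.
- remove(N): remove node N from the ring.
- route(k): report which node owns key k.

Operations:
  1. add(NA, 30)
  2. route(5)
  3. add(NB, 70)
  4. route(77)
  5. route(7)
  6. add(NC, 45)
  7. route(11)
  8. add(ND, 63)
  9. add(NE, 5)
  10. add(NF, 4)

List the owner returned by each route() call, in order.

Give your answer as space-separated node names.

Answer: NA NA NA NA

Derivation:
Op 1: add NA@30 -> ring=[30:NA]
Op 2: route key 5: smallest pos >= 5 is 30 -> NA
Op 3: add NB@70 -> ring=[30:NA,70:NB]
Op 4: route key 77: none >= 77, wrap to smallest pos 30 -> NA
Op 5: route key 7: smallest pos >= 7 is 30 -> NA
Op 6: add NC@45 -> ring=[30:NA,45:NC,70:NB]
Op 7: route key 11: smallest pos >= 11 is 30 -> NA
Op 8: add ND@63 -> ring=[30:NA,45:NC,63:ND,70:NB]
Op 9: add NE@5 -> ring=[5:NE,30:NA,45:NC,63:ND,70:NB]
Op 10: add NF@4 -> ring=[4:NF,5:NE,30:NA,45:NC,63:ND,70:NB]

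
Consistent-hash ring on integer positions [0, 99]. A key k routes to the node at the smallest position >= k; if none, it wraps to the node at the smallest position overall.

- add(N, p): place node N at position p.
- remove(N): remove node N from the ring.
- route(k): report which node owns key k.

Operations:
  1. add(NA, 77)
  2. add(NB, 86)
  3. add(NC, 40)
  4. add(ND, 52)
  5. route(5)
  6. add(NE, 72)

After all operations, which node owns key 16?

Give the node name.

Answer: NC

Derivation:
Op 1: add NA@77 -> ring=[77:NA]
Op 2: add NB@86 -> ring=[77:NA,86:NB]
Op 3: add NC@40 -> ring=[40:NC,77:NA,86:NB]
Op 4: add ND@52 -> ring=[40:NC,52:ND,77:NA,86:NB]
Op 5: route key 5: smallest pos >= 5 is 40 -> NC
Op 6: add NE@72 -> ring=[40:NC,52:ND,72:NE,77:NA,86:NB]
Final route key 16: smallest pos >= 16 is 40 -> NC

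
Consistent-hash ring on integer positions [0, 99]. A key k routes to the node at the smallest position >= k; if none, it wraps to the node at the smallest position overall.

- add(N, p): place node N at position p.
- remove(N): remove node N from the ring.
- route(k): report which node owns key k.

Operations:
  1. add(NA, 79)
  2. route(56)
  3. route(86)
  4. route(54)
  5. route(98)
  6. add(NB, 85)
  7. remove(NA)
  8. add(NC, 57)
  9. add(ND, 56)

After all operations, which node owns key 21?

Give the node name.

Answer: ND

Derivation:
Op 1: add NA@79 -> ring=[79:NA]
Op 2: route key 56: smallest pos >= 56 is 79 -> NA
Op 3: route key 86: none >= 86, wrap to smallest pos 79 -> NA
Op 4: route key 54: smallest pos >= 54 is 79 -> NA
Op 5: route key 98: none >= 98, wrap to smallest pos 79 -> NA
Op 6: add NB@85 -> ring=[79:NA,85:NB]
Op 7: remove NA -> ring=[85:NB]
Op 8: add NC@57 -> ring=[57:NC,85:NB]
Op 9: add ND@56 -> ring=[56:ND,57:NC,85:NB]
Final route key 21: smallest pos >= 21 is 56 -> ND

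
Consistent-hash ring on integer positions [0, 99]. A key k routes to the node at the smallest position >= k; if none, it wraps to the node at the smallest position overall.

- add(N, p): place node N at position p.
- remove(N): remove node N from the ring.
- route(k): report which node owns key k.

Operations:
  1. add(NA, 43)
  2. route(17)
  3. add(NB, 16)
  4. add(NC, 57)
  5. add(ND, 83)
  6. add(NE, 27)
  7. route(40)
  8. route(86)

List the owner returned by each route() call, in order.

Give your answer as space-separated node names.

Answer: NA NA NB

Derivation:
Op 1: add NA@43 -> ring=[43:NA]
Op 2: route key 17: smallest pos >= 17 is 43 -> NA
Op 3: add NB@16 -> ring=[16:NB,43:NA]
Op 4: add NC@57 -> ring=[16:NB,43:NA,57:NC]
Op 5: add ND@83 -> ring=[16:NB,43:NA,57:NC,83:ND]
Op 6: add NE@27 -> ring=[16:NB,27:NE,43:NA,57:NC,83:ND]
Op 7: route key 40: smallest pos >= 40 is 43 -> NA
Op 8: route key 86: none >= 86, wrap to smallest pos 16 -> NB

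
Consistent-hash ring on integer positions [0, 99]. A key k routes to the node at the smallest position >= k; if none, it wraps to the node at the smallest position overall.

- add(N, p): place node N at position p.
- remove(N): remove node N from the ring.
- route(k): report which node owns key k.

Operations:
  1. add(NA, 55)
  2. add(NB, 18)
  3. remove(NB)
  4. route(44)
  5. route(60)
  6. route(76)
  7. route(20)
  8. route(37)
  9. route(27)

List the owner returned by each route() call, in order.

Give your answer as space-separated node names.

Op 1: add NA@55 -> ring=[55:NA]
Op 2: add NB@18 -> ring=[18:NB,55:NA]
Op 3: remove NB -> ring=[55:NA]
Op 4: route key 44: smallest pos >= 44 is 55 -> NA
Op 5: route key 60: none >= 60, wrap to smallest pos 55 -> NA
Op 6: route key 76: none >= 76, wrap to smallest pos 55 -> NA
Op 7: route key 20: smallest pos >= 20 is 55 -> NA
Op 8: route key 37: smallest pos >= 37 is 55 -> NA
Op 9: route key 27: smallest pos >= 27 is 55 -> NA

Answer: NA NA NA NA NA NA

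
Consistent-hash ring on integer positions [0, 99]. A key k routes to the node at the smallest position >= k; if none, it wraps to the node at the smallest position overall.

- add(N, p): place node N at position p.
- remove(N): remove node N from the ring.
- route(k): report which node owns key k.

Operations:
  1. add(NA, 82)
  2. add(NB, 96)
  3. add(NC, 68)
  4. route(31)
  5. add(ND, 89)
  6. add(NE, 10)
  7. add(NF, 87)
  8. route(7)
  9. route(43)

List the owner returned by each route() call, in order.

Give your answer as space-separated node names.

Answer: NC NE NC

Derivation:
Op 1: add NA@82 -> ring=[82:NA]
Op 2: add NB@96 -> ring=[82:NA,96:NB]
Op 3: add NC@68 -> ring=[68:NC,82:NA,96:NB]
Op 4: route key 31: smallest pos >= 31 is 68 -> NC
Op 5: add ND@89 -> ring=[68:NC,82:NA,89:ND,96:NB]
Op 6: add NE@10 -> ring=[10:NE,68:NC,82:NA,89:ND,96:NB]
Op 7: add NF@87 -> ring=[10:NE,68:NC,82:NA,87:NF,89:ND,96:NB]
Op 8: route key 7: smallest pos >= 7 is 10 -> NE
Op 9: route key 43: smallest pos >= 43 is 68 -> NC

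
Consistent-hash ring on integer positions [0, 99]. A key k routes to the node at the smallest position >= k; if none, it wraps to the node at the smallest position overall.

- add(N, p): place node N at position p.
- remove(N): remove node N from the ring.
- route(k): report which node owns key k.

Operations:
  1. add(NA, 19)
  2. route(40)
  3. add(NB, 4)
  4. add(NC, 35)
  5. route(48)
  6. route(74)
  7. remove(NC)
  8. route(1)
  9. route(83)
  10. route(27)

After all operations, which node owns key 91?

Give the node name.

Answer: NB

Derivation:
Op 1: add NA@19 -> ring=[19:NA]
Op 2: route key 40: none >= 40, wrap to smallest pos 19 -> NA
Op 3: add NB@4 -> ring=[4:NB,19:NA]
Op 4: add NC@35 -> ring=[4:NB,19:NA,35:NC]
Op 5: route key 48: none >= 48, wrap to smallest pos 4 -> NB
Op 6: route key 74: none >= 74, wrap to smallest pos 4 -> NB
Op 7: remove NC -> ring=[4:NB,19:NA]
Op 8: route key 1: smallest pos >= 1 is 4 -> NB
Op 9: route key 83: none >= 83, wrap to smallest pos 4 -> NB
Op 10: route key 27: none >= 27, wrap to smallest pos 4 -> NB
Final route key 91: none >= 91, wrap to smallest pos 4 -> NB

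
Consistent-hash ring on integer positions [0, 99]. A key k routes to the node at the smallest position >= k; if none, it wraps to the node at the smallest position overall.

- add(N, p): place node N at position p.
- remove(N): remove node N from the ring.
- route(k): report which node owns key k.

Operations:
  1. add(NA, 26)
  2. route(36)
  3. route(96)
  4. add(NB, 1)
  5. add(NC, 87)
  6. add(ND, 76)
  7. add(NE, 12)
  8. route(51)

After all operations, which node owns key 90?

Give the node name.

Answer: NB

Derivation:
Op 1: add NA@26 -> ring=[26:NA]
Op 2: route key 36: none >= 36, wrap to smallest pos 26 -> NA
Op 3: route key 96: none >= 96, wrap to smallest pos 26 -> NA
Op 4: add NB@1 -> ring=[1:NB,26:NA]
Op 5: add NC@87 -> ring=[1:NB,26:NA,87:NC]
Op 6: add ND@76 -> ring=[1:NB,26:NA,76:ND,87:NC]
Op 7: add NE@12 -> ring=[1:NB,12:NE,26:NA,76:ND,87:NC]
Op 8: route key 51: smallest pos >= 51 is 76 -> ND
Final route key 90: none >= 90, wrap to smallest pos 1 -> NB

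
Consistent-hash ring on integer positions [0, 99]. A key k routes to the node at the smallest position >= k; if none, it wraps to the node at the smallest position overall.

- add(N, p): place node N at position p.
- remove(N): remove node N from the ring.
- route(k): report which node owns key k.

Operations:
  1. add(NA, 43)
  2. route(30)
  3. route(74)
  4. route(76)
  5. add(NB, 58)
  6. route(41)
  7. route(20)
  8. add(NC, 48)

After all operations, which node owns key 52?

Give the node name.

Answer: NB

Derivation:
Op 1: add NA@43 -> ring=[43:NA]
Op 2: route key 30: smallest pos >= 30 is 43 -> NA
Op 3: route key 74: none >= 74, wrap to smallest pos 43 -> NA
Op 4: route key 76: none >= 76, wrap to smallest pos 43 -> NA
Op 5: add NB@58 -> ring=[43:NA,58:NB]
Op 6: route key 41: smallest pos >= 41 is 43 -> NA
Op 7: route key 20: smallest pos >= 20 is 43 -> NA
Op 8: add NC@48 -> ring=[43:NA,48:NC,58:NB]
Final route key 52: smallest pos >= 52 is 58 -> NB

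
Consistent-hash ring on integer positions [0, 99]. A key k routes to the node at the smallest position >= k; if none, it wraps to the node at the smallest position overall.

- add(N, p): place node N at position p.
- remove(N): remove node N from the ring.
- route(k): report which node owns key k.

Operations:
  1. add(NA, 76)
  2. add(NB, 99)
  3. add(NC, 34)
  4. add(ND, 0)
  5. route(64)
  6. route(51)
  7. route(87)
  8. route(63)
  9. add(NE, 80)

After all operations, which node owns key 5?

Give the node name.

Answer: NC

Derivation:
Op 1: add NA@76 -> ring=[76:NA]
Op 2: add NB@99 -> ring=[76:NA,99:NB]
Op 3: add NC@34 -> ring=[34:NC,76:NA,99:NB]
Op 4: add ND@0 -> ring=[0:ND,34:NC,76:NA,99:NB]
Op 5: route key 64: smallest pos >= 64 is 76 -> NA
Op 6: route key 51: smallest pos >= 51 is 76 -> NA
Op 7: route key 87: smallest pos >= 87 is 99 -> NB
Op 8: route key 63: smallest pos >= 63 is 76 -> NA
Op 9: add NE@80 -> ring=[0:ND,34:NC,76:NA,80:NE,99:NB]
Final route key 5: smallest pos >= 5 is 34 -> NC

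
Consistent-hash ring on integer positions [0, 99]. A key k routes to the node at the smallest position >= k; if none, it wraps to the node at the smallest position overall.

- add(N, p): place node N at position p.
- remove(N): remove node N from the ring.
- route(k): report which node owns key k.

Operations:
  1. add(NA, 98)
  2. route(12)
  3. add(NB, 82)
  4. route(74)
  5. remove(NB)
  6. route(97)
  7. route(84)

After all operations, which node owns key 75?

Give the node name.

Op 1: add NA@98 -> ring=[98:NA]
Op 2: route key 12: smallest pos >= 12 is 98 -> NA
Op 3: add NB@82 -> ring=[82:NB,98:NA]
Op 4: route key 74: smallest pos >= 74 is 82 -> NB
Op 5: remove NB -> ring=[98:NA]
Op 6: route key 97: smallest pos >= 97 is 98 -> NA
Op 7: route key 84: smallest pos >= 84 is 98 -> NA
Final route key 75: smallest pos >= 75 is 98 -> NA

Answer: NA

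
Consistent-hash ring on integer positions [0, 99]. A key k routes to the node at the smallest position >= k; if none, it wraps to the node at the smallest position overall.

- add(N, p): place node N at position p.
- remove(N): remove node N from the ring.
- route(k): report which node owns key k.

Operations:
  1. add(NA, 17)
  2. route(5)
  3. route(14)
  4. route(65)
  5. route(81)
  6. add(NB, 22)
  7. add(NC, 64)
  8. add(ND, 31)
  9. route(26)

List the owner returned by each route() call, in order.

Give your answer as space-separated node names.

Op 1: add NA@17 -> ring=[17:NA]
Op 2: route key 5: smallest pos >= 5 is 17 -> NA
Op 3: route key 14: smallest pos >= 14 is 17 -> NA
Op 4: route key 65: none >= 65, wrap to smallest pos 17 -> NA
Op 5: route key 81: none >= 81, wrap to smallest pos 17 -> NA
Op 6: add NB@22 -> ring=[17:NA,22:NB]
Op 7: add NC@64 -> ring=[17:NA,22:NB,64:NC]
Op 8: add ND@31 -> ring=[17:NA,22:NB,31:ND,64:NC]
Op 9: route key 26: smallest pos >= 26 is 31 -> ND

Answer: NA NA NA NA ND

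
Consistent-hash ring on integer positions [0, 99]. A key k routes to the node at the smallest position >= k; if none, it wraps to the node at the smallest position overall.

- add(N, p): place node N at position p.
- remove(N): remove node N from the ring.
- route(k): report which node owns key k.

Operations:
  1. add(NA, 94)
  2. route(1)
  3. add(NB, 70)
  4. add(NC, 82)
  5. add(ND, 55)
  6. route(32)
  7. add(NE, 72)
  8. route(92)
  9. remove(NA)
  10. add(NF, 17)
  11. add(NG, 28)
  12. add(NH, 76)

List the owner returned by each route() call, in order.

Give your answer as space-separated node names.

Answer: NA ND NA

Derivation:
Op 1: add NA@94 -> ring=[94:NA]
Op 2: route key 1: smallest pos >= 1 is 94 -> NA
Op 3: add NB@70 -> ring=[70:NB,94:NA]
Op 4: add NC@82 -> ring=[70:NB,82:NC,94:NA]
Op 5: add ND@55 -> ring=[55:ND,70:NB,82:NC,94:NA]
Op 6: route key 32: smallest pos >= 32 is 55 -> ND
Op 7: add NE@72 -> ring=[55:ND,70:NB,72:NE,82:NC,94:NA]
Op 8: route key 92: smallest pos >= 92 is 94 -> NA
Op 9: remove NA -> ring=[55:ND,70:NB,72:NE,82:NC]
Op 10: add NF@17 -> ring=[17:NF,55:ND,70:NB,72:NE,82:NC]
Op 11: add NG@28 -> ring=[17:NF,28:NG,55:ND,70:NB,72:NE,82:NC]
Op 12: add NH@76 -> ring=[17:NF,28:NG,55:ND,70:NB,72:NE,76:NH,82:NC]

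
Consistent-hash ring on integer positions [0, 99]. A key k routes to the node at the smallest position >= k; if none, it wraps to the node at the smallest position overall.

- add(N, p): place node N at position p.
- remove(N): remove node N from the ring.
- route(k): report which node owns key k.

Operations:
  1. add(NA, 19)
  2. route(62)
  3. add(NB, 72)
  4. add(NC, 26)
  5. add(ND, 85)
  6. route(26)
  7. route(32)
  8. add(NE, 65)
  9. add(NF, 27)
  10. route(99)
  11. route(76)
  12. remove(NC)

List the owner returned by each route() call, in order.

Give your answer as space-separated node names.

Op 1: add NA@19 -> ring=[19:NA]
Op 2: route key 62: none >= 62, wrap to smallest pos 19 -> NA
Op 3: add NB@72 -> ring=[19:NA,72:NB]
Op 4: add NC@26 -> ring=[19:NA,26:NC,72:NB]
Op 5: add ND@85 -> ring=[19:NA,26:NC,72:NB,85:ND]
Op 6: route key 26: smallest pos >= 26 is 26 -> NC
Op 7: route key 32: smallest pos >= 32 is 72 -> NB
Op 8: add NE@65 -> ring=[19:NA,26:NC,65:NE,72:NB,85:ND]
Op 9: add NF@27 -> ring=[19:NA,26:NC,27:NF,65:NE,72:NB,85:ND]
Op 10: route key 99: none >= 99, wrap to smallest pos 19 -> NA
Op 11: route key 76: smallest pos >= 76 is 85 -> ND
Op 12: remove NC -> ring=[19:NA,27:NF,65:NE,72:NB,85:ND]

Answer: NA NC NB NA ND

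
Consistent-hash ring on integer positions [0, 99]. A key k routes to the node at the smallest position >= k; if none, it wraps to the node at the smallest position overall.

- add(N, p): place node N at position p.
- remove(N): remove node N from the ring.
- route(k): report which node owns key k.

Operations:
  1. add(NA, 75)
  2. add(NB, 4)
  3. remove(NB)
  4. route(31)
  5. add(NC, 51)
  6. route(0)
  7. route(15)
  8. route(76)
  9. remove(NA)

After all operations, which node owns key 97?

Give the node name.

Op 1: add NA@75 -> ring=[75:NA]
Op 2: add NB@4 -> ring=[4:NB,75:NA]
Op 3: remove NB -> ring=[75:NA]
Op 4: route key 31: smallest pos >= 31 is 75 -> NA
Op 5: add NC@51 -> ring=[51:NC,75:NA]
Op 6: route key 0: smallest pos >= 0 is 51 -> NC
Op 7: route key 15: smallest pos >= 15 is 51 -> NC
Op 8: route key 76: none >= 76, wrap to smallest pos 51 -> NC
Op 9: remove NA -> ring=[51:NC]
Final route key 97: none >= 97, wrap to smallest pos 51 -> NC

Answer: NC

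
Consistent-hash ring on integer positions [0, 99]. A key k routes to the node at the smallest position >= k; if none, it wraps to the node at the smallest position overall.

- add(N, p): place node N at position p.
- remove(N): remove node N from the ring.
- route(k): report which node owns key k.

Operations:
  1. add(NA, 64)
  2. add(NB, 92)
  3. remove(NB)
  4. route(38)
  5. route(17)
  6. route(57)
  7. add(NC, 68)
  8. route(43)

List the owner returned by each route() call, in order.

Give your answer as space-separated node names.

Answer: NA NA NA NA

Derivation:
Op 1: add NA@64 -> ring=[64:NA]
Op 2: add NB@92 -> ring=[64:NA,92:NB]
Op 3: remove NB -> ring=[64:NA]
Op 4: route key 38: smallest pos >= 38 is 64 -> NA
Op 5: route key 17: smallest pos >= 17 is 64 -> NA
Op 6: route key 57: smallest pos >= 57 is 64 -> NA
Op 7: add NC@68 -> ring=[64:NA,68:NC]
Op 8: route key 43: smallest pos >= 43 is 64 -> NA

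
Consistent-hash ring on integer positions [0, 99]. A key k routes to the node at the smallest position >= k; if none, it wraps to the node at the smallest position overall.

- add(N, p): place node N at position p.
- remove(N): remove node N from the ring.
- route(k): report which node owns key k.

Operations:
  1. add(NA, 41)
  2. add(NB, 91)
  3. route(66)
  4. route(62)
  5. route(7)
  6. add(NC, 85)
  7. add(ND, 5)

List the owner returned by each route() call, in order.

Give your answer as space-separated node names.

Op 1: add NA@41 -> ring=[41:NA]
Op 2: add NB@91 -> ring=[41:NA,91:NB]
Op 3: route key 66: smallest pos >= 66 is 91 -> NB
Op 4: route key 62: smallest pos >= 62 is 91 -> NB
Op 5: route key 7: smallest pos >= 7 is 41 -> NA
Op 6: add NC@85 -> ring=[41:NA,85:NC,91:NB]
Op 7: add ND@5 -> ring=[5:ND,41:NA,85:NC,91:NB]

Answer: NB NB NA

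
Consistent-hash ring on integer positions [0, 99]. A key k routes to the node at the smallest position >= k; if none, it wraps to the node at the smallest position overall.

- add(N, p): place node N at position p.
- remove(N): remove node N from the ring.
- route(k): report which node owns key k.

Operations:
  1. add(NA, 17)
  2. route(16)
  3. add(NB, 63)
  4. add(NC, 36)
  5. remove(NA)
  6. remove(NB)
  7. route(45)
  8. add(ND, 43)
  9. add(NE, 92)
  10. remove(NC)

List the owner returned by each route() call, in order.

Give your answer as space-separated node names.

Answer: NA NC

Derivation:
Op 1: add NA@17 -> ring=[17:NA]
Op 2: route key 16: smallest pos >= 16 is 17 -> NA
Op 3: add NB@63 -> ring=[17:NA,63:NB]
Op 4: add NC@36 -> ring=[17:NA,36:NC,63:NB]
Op 5: remove NA -> ring=[36:NC,63:NB]
Op 6: remove NB -> ring=[36:NC]
Op 7: route key 45: none >= 45, wrap to smallest pos 36 -> NC
Op 8: add ND@43 -> ring=[36:NC,43:ND]
Op 9: add NE@92 -> ring=[36:NC,43:ND,92:NE]
Op 10: remove NC -> ring=[43:ND,92:NE]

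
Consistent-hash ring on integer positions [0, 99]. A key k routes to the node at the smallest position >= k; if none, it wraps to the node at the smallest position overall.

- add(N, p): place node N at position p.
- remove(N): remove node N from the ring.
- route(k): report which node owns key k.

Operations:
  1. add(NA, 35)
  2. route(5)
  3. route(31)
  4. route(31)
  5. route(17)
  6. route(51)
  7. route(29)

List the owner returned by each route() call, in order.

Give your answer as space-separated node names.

Answer: NA NA NA NA NA NA

Derivation:
Op 1: add NA@35 -> ring=[35:NA]
Op 2: route key 5: smallest pos >= 5 is 35 -> NA
Op 3: route key 31: smallest pos >= 31 is 35 -> NA
Op 4: route key 31: smallest pos >= 31 is 35 -> NA
Op 5: route key 17: smallest pos >= 17 is 35 -> NA
Op 6: route key 51: none >= 51, wrap to smallest pos 35 -> NA
Op 7: route key 29: smallest pos >= 29 is 35 -> NA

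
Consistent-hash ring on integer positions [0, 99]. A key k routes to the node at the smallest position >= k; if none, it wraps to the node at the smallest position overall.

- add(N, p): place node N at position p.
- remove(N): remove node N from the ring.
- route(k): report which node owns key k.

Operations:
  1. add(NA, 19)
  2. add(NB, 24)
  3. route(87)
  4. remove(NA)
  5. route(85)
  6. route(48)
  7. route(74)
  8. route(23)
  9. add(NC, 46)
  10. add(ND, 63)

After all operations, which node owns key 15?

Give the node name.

Answer: NB

Derivation:
Op 1: add NA@19 -> ring=[19:NA]
Op 2: add NB@24 -> ring=[19:NA,24:NB]
Op 3: route key 87: none >= 87, wrap to smallest pos 19 -> NA
Op 4: remove NA -> ring=[24:NB]
Op 5: route key 85: none >= 85, wrap to smallest pos 24 -> NB
Op 6: route key 48: none >= 48, wrap to smallest pos 24 -> NB
Op 7: route key 74: none >= 74, wrap to smallest pos 24 -> NB
Op 8: route key 23: smallest pos >= 23 is 24 -> NB
Op 9: add NC@46 -> ring=[24:NB,46:NC]
Op 10: add ND@63 -> ring=[24:NB,46:NC,63:ND]
Final route key 15: smallest pos >= 15 is 24 -> NB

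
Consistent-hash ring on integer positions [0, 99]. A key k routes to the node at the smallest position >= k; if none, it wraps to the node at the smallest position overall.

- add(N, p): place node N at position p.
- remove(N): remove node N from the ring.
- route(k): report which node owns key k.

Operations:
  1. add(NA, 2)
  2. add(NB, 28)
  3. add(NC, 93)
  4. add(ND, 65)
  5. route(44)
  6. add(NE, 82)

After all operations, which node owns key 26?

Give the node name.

Answer: NB

Derivation:
Op 1: add NA@2 -> ring=[2:NA]
Op 2: add NB@28 -> ring=[2:NA,28:NB]
Op 3: add NC@93 -> ring=[2:NA,28:NB,93:NC]
Op 4: add ND@65 -> ring=[2:NA,28:NB,65:ND,93:NC]
Op 5: route key 44: smallest pos >= 44 is 65 -> ND
Op 6: add NE@82 -> ring=[2:NA,28:NB,65:ND,82:NE,93:NC]
Final route key 26: smallest pos >= 26 is 28 -> NB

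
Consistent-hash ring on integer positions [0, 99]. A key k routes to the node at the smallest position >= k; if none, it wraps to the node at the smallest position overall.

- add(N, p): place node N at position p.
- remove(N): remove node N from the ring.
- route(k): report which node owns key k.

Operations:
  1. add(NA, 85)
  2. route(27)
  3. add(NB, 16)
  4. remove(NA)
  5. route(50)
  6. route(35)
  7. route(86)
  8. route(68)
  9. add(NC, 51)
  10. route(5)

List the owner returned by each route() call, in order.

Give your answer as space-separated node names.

Op 1: add NA@85 -> ring=[85:NA]
Op 2: route key 27: smallest pos >= 27 is 85 -> NA
Op 3: add NB@16 -> ring=[16:NB,85:NA]
Op 4: remove NA -> ring=[16:NB]
Op 5: route key 50: none >= 50, wrap to smallest pos 16 -> NB
Op 6: route key 35: none >= 35, wrap to smallest pos 16 -> NB
Op 7: route key 86: none >= 86, wrap to smallest pos 16 -> NB
Op 8: route key 68: none >= 68, wrap to smallest pos 16 -> NB
Op 9: add NC@51 -> ring=[16:NB,51:NC]
Op 10: route key 5: smallest pos >= 5 is 16 -> NB

Answer: NA NB NB NB NB NB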